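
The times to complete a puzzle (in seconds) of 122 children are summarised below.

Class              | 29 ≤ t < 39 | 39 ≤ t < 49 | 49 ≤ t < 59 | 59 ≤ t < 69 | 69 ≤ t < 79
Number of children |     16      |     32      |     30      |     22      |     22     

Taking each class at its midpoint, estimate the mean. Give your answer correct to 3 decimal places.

54.164

Midpoints: 34, 44, 54, 64, 74
Σfm = 16×34 + 32×44 + 30×54 + 22×64 + 22×74 = 6608
n = Σf = 122
Mean = 6608 / 122 = 54.1639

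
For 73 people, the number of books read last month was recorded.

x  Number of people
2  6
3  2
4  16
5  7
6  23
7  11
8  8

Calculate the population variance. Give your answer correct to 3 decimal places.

Values: 2, 3, 4, 5, 6, 7, 8
n = 73, Σfx = 396, mean = 5.4247
Σfx² = 2352
Σf(x − x̄)² = Σfx² − (Σfx)²/n = 2352 − 396²/73 = 203.8356
Population variance = 203.8356 / 73 = 2.7923

2.792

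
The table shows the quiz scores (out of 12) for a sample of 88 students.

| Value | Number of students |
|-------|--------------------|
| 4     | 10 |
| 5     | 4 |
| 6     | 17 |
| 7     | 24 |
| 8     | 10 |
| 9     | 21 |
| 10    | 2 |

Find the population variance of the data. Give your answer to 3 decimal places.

2.669

Values: 4, 5, 6, 7, 8, 9, 10
n = 88, Σfx = 619, mean = 7.0341
Σfx² = 4589
Σf(x − x̄)² = Σfx² − (Σfx)²/n = 4589 − 619²/88 = 234.8977
Population variance = 234.8977 / 88 = 2.6693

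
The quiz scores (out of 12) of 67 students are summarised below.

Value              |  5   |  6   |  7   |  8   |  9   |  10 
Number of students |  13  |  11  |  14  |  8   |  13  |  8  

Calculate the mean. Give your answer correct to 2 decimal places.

7.31

Values: 5, 6, 7, 8, 9, 10
Σfx = 13×5 + 11×6 + 14×7 + 8×8 + 13×9 + 8×10 = 490
n = Σf = 67
Mean = 490 / 67 = 7.3134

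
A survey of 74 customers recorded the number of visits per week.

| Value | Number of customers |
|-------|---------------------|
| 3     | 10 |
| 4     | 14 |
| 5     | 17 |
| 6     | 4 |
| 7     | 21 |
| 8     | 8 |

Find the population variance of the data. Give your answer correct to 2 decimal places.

2.66

Values: 3, 4, 5, 6, 7, 8
n = 74, Σfx = 406, mean = 5.4865
Σfx² = 2424
Σf(x − x̄)² = Σfx² − (Σfx)²/n = 2424 − 406²/74 = 196.4865
Population variance = 196.4865 / 74 = 2.6552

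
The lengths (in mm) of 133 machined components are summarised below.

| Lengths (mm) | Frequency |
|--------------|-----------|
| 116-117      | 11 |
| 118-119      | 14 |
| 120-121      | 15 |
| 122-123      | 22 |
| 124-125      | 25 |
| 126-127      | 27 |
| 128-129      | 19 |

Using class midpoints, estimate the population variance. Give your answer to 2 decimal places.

Midpoints: 116.5, 118.5, 120.5, 122.5, 124.5, 126.5, 128.5
n = 133, Σfm = 16412.5, mean = 123.4023
Σfm² = 2027127.25
Σf(m − x̄)² = Σfm² − (Σfm)²/n = 2027127.25 − 16412.5²/133 = 1787.7293
Population variance = 1787.7293 / 133 = 13.4416

13.44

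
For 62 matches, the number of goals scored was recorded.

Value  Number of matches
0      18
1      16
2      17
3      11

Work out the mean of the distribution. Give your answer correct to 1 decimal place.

1.3

Values: 0, 1, 2, 3
Σfx = 18×0 + 16×1 + 17×2 + 11×3 = 83
n = Σf = 62
Mean = 83 / 62 = 1.3387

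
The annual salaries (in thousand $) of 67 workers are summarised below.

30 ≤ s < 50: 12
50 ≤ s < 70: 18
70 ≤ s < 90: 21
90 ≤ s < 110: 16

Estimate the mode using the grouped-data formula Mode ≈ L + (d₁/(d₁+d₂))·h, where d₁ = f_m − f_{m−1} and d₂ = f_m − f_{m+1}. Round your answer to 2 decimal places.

77.50

Modal class: 70 ≤ s < 90 (highest frequency 21).
d₁ = 21 − 18 = 3, d₂ = 21 − 16 = 5
Mode ≈ 70 + (3/(3+5)) × 20 = 70 + 7.5000 = 77.5000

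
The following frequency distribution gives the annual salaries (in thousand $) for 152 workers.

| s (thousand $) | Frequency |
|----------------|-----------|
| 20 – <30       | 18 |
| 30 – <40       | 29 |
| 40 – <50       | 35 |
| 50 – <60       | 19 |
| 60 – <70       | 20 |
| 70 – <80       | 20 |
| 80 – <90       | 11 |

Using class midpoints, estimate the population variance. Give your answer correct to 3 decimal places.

324.221

Midpoints: 25, 35, 45, 55, 65, 75, 85
n = 152, Σfm = 7820, mean = 51.4474
Σfm² = 451600
Σf(m − x̄)² = Σfm² − (Σfm)²/n = 451600 − 7820²/152 = 49281.5789
Population variance = 49281.5789 / 152 = 324.2209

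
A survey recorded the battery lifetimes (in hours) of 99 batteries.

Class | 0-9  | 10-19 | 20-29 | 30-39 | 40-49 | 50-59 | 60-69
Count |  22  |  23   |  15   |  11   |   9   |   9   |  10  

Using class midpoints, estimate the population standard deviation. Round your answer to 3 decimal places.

Midpoints: 4.5, 14.5, 24.5, 34.5, 44.5, 54.5, 64.5
n = 99, Σfm = 2715.5, mean = 27.4293
Σfm² = 113534.75
Σf(m − x̄)² = Σfm² − (Σfm)²/n = 113534.75 − 2715.5²/99 = 39050.5051
Population variance = 39050.5051 / 99 = 394.4495
Standard deviation = √394.4495 = 19.8608

19.861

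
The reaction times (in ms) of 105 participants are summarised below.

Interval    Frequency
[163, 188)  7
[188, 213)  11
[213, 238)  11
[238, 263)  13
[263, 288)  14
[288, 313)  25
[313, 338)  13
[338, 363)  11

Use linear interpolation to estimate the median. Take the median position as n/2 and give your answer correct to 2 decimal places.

281.75

Cumulative frequencies: 7, 18, 29, 42, 56, 81, 94, 105
n = 105; position = n/2 = 52.5.
This falls in the class [263, 288): L = 263, F = 42, f = 14, h = 25.
Median ≈ 263 + ((52.5 − 42) / 14) × 25 = 281.7500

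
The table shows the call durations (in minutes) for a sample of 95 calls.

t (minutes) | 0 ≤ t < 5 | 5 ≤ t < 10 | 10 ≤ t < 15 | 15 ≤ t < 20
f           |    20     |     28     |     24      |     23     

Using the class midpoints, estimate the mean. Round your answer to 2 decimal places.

10.13

Midpoints: 2.5, 7.5, 12.5, 17.5
Σfm = 20×2.5 + 28×7.5 + 24×12.5 + 23×17.5 = 962.5
n = Σf = 95
Mean = 962.5 / 95 = 10.1316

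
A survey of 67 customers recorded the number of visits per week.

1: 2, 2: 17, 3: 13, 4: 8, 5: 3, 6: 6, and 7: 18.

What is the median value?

Cumulative frequencies: 2, 19, 32, 40, 43, 49, 67
n = 67, so the median is the value in position (n+1)/2 = 34.
Position 34 falls at value 4.

4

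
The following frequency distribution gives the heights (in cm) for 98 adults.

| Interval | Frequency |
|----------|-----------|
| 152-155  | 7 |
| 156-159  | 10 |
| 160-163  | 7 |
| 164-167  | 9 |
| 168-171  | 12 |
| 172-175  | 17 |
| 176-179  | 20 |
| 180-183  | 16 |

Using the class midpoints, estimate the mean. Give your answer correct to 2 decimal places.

Midpoints: 153.5, 157.5, 161.5, 165.5, 169.5, 173.5, 177.5, 181.5
Σfm = 7×153.5 + 10×157.5 + 7×161.5 + 9×165.5 + 12×169.5 + 17×173.5 + 20×177.5 + 16×181.5 = 16707
n = Σf = 98
Mean = 16707 / 98 = 170.4796

170.48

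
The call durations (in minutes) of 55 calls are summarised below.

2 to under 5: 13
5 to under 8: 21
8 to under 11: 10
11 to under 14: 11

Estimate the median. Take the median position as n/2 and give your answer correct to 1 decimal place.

Cumulative frequencies: 13, 34, 44, 55
n = 55; position = n/2 = 27.5.
This falls in the class 5 to under 8: L = 5, F = 13, f = 21, h = 3.
Median ≈ 5 + ((27.5 − 13) / 21) × 3 = 7.0714

7.1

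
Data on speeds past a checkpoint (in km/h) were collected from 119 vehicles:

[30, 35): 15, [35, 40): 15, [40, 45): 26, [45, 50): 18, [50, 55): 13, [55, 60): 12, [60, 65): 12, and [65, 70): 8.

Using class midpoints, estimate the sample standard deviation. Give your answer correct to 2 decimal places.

Midpoints: 32.5, 37.5, 42.5, 47.5, 52.5, 57.5, 62.5, 67.5
n = 119, Σfm = 5672.5, mean = 47.6681
Σfm² = 283343.75
Σf(m − x̄)² = Σfm² − (Σfm)²/n = 283343.75 − 5672.5²/119 = 12946.6387
Sample variance = 12946.6387 / 118 = 109.7173
Standard deviation = √109.7173 = 10.4746

10.47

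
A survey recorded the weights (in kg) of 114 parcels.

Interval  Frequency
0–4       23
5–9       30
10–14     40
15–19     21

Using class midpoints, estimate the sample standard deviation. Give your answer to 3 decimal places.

Midpoints: 2, 7, 12, 17
n = 114, Σfm = 1093, mean = 9.5877
Σfm² = 13391
Σf(m − x̄)² = Σfm² − (Σfm)²/n = 13391 − 1093²/114 = 2911.6228
Sample variance = 2911.6228 / 113 = 25.7666
Standard deviation = √25.7666 = 5.0761

5.076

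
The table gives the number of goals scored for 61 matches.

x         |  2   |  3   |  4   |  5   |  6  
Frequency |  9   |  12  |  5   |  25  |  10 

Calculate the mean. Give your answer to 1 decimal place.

Values: 2, 3, 4, 5, 6
Σfx = 9×2 + 12×3 + 5×4 + 25×5 + 10×6 = 259
n = Σf = 61
Mean = 259 / 61 = 4.2459

4.2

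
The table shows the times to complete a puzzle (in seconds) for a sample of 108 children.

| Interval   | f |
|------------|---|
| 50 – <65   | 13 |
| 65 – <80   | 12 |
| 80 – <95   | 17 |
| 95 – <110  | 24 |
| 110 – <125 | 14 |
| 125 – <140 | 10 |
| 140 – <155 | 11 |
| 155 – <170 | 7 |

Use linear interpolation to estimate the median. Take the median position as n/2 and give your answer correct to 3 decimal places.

102.500

Cumulative frequencies: 13, 25, 42, 66, 80, 90, 101, 108
n = 108; position = n/2 = 54.
This falls in the class 95 – <110: L = 95, F = 42, f = 24, h = 15.
Median ≈ 95 + ((54 − 42) / 24) × 15 = 102.5000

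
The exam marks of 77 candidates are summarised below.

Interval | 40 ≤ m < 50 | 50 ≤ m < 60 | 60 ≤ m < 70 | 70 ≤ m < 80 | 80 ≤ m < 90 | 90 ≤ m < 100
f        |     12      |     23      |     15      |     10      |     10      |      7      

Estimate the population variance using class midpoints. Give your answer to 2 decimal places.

238.69

Midpoints: 45, 55, 65, 75, 85, 95
n = 77, Σfm = 5045, mean = 65.5195
Σfm² = 348925
Σf(m − x̄)² = Σfm² − (Σfm)²/n = 348925 − 5045²/77 = 18379.2208
Population variance = 18379.2208 / 77 = 238.6912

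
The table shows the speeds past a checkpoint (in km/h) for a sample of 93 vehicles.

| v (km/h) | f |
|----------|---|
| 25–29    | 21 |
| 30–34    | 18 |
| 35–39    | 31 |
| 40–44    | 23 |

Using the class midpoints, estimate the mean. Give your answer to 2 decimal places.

Midpoints: 27, 32, 37, 42
Σfm = 21×27 + 18×32 + 31×37 + 23×42 = 3256
n = Σf = 93
Mean = 3256 / 93 = 35.0108

35.01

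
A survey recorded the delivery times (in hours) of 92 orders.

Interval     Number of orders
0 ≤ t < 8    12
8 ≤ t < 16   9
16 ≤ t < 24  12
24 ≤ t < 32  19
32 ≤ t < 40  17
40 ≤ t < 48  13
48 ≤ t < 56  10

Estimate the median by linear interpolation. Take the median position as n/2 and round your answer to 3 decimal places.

Cumulative frequencies: 12, 21, 33, 52, 69, 82, 92
n = 92; position = n/2 = 46.
This falls in the class 24 ≤ t < 32: L = 24, F = 33, f = 19, h = 8.
Median ≈ 24 + ((46 − 33) / 19) × 8 = 29.4737

29.474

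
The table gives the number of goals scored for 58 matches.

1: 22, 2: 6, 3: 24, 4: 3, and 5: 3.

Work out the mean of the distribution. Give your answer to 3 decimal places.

Values: 1, 2, 3, 4, 5
Σfx = 22×1 + 6×2 + 24×3 + 3×4 + 3×5 = 133
n = Σf = 58
Mean = 133 / 58 = 2.2931

2.293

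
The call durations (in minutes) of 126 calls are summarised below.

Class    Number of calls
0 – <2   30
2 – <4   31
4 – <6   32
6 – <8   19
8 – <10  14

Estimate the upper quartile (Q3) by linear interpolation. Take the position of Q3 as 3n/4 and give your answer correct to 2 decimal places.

Cumulative frequencies: 30, 61, 93, 112, 126
n = 126; position = 3n/4 = 94.5.
This falls in the class 6 – <8: L = 6, F = 93, f = 19, h = 2.
Upper quartile ≈ 6 + ((94.5 − 93) / 19) × 2 = 6.1579

6.16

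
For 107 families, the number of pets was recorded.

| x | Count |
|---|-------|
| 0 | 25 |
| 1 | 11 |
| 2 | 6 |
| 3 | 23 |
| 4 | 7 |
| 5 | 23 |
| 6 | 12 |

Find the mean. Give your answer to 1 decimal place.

Values: 0, 1, 2, 3, 4, 5, 6
Σfx = 25×0 + 11×1 + 6×2 + 23×3 + 7×4 + 23×5 + 12×6 = 307
n = Σf = 107
Mean = 307 / 107 = 2.8692

2.9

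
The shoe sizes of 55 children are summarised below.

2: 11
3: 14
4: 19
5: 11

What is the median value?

Cumulative frequencies: 11, 25, 44, 55
n = 55, so the median is the value in position (n+1)/2 = 28.
Position 28 falls at value 4.

4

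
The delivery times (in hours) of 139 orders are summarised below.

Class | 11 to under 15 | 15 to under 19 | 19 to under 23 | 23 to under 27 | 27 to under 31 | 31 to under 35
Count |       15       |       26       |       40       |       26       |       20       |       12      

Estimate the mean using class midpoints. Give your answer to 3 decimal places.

Midpoints: 13, 17, 21, 25, 29, 33
Σfm = 15×13 + 26×17 + 40×21 + 26×25 + 20×29 + 12×33 = 3103
n = Σf = 139
Mean = 3103 / 139 = 22.3237

22.324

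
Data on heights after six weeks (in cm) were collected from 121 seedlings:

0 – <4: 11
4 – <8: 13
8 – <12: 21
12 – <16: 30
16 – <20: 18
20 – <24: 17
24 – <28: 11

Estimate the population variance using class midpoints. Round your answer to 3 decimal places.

47.179

Midpoints: 2, 6, 10, 14, 18, 22, 26
n = 121, Σfm = 1714, mean = 14.1653
Σfm² = 29988
Σf(m − x̄)² = Σfm² − (Σfm)²/n = 29988 − 1714²/121 = 5708.6942
Population variance = 5708.6942 / 121 = 47.1793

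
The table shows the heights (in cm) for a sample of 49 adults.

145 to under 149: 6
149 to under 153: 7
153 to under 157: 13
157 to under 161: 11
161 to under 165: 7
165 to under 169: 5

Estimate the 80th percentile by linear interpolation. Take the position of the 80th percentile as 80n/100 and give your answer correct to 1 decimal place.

162.3

Cumulative frequencies: 6, 13, 26, 37, 44, 49
n = 49; position = 80n/100 = 39.2.
This falls in the class 161 to under 165: L = 161, F = 37, f = 7, h = 4.
80th percentile ≈ 161 + ((39.2 − 37) / 7) × 4 = 162.2571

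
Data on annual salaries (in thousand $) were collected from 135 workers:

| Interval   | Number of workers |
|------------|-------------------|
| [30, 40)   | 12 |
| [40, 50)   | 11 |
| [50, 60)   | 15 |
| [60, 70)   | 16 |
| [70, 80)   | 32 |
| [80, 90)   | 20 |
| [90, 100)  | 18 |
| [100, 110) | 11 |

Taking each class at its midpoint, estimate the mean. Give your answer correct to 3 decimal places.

Midpoints: 35, 45, 55, 65, 75, 85, 95, 105
Σfm = 12×35 + 11×45 + 15×55 + 16×65 + 32×75 + 20×85 + 18×95 + 11×105 = 9745
n = Σf = 135
Mean = 9745 / 135 = 72.1852

72.185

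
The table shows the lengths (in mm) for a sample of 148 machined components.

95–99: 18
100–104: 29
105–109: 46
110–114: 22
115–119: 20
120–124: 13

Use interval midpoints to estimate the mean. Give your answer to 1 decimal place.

108.2

Midpoints: 97, 102, 107, 112, 117, 122
Σfm = 18×97 + 29×102 + 46×107 + 22×112 + 20×117 + 13×122 = 16016
n = Σf = 148
Mean = 16016 / 148 = 108.2162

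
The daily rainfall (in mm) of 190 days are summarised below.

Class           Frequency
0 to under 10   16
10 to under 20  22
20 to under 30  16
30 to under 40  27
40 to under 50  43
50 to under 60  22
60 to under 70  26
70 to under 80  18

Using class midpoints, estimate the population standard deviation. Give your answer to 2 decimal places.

20.69

Midpoints: 5, 15, 25, 35, 45, 55, 65, 75
n = 190, Σfm = 7940, mean = 41.7895
Σfm² = 413150
Σf(m − x̄)² = Σfm² − (Σfm)²/n = 413150 − 7940²/190 = 81341.5789
Population variance = 81341.5789 / 190 = 428.1136
Standard deviation = √428.1136 = 20.6909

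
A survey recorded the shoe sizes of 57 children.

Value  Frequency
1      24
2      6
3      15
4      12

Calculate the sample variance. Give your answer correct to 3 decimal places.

1.483

Values: 1, 2, 3, 4
n = 57, Σfx = 129, mean = 2.2632
Σfx² = 375
Σf(x − x̄)² = Σfx² − (Σfx)²/n = 375 − 129²/57 = 83.0526
Sample variance = 83.0526 / 56 = 1.4831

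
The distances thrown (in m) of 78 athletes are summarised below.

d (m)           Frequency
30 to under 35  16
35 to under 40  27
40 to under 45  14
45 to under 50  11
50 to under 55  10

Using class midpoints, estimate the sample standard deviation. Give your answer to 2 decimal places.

Midpoints: 32.5, 37.5, 42.5, 47.5, 52.5
n = 78, Σfm = 3175, mean = 40.7051
Σfm² = 132537.5
Σf(m − x̄)² = Σfm² − (Σfm)²/n = 132537.5 − 3175²/78 = 3298.7179
Sample variance = 3298.7179 / 77 = 42.8405
Standard deviation = √42.8405 = 6.5453

6.55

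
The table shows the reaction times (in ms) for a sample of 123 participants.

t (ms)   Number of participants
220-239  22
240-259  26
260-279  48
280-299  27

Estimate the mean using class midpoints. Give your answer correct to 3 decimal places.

262.508

Midpoints: 229.5, 249.5, 269.5, 289.5
Σfm = 22×229.5 + 26×249.5 + 48×269.5 + 27×289.5 = 32288.5
n = Σf = 123
Mean = 32288.5 / 123 = 262.5081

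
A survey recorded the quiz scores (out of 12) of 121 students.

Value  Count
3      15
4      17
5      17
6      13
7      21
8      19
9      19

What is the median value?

Cumulative frequencies: 15, 32, 49, 62, 83, 102, 121
n = 121, so the median is the value in position (n+1)/2 = 61.
Position 61 falls at value 6.

6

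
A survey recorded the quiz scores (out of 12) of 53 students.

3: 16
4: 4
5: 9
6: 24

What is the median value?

Cumulative frequencies: 16, 20, 29, 53
n = 53, so the median is the value in position (n+1)/2 = 27.
Position 27 falls at value 5.

5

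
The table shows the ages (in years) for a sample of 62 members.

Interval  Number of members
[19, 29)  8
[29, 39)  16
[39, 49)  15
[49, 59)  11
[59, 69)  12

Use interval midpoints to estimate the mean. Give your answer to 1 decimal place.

44.5

Midpoints: 24, 34, 44, 54, 64
Σfm = 8×24 + 16×34 + 15×44 + 11×54 + 12×64 = 2758
n = Σf = 62
Mean = 2758 / 62 = 44.4839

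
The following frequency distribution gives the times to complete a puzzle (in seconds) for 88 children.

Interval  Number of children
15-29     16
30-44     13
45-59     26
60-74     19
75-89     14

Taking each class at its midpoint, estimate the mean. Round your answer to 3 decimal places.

Midpoints: 22, 37, 52, 67, 82
Σfm = 16×22 + 13×37 + 26×52 + 19×67 + 14×82 = 4606
n = Σf = 88
Mean = 4606 / 88 = 52.3409

52.341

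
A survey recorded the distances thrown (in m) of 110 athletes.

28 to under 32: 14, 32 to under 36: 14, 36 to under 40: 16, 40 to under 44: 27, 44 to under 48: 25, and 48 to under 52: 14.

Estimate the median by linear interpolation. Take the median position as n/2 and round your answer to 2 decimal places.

Cumulative frequencies: 14, 28, 44, 71, 96, 110
n = 110; position = n/2 = 55.
This falls in the class 40 to under 44: L = 40, F = 44, f = 27, h = 4.
Median ≈ 40 + ((55 − 44) / 27) × 4 = 41.6296

41.63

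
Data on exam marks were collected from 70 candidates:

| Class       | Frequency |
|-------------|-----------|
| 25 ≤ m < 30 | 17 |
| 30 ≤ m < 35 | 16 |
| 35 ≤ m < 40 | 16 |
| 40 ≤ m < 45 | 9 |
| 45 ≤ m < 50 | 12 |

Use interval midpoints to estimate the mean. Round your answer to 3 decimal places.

Midpoints: 27.5, 32.5, 37.5, 42.5, 47.5
Σfm = 17×27.5 + 16×32.5 + 16×37.5 + 9×42.5 + 12×47.5 = 2540
n = Σf = 70
Mean = 2540 / 70 = 36.2857

36.286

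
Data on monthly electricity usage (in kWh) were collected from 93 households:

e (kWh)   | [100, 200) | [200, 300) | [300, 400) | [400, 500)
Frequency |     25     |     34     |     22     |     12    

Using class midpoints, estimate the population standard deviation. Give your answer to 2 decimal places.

98.51

Midpoints: 150, 250, 350, 450
n = 93, Σfm = 25350, mean = 272.5806
Σfm² = 7812500
Σf(m − x̄)² = Σfm² − (Σfm)²/n = 7812500 − 25350²/93 = 902580.6452
Population variance = 902580.6452 / 93 = 9705.1682
Standard deviation = √9705.1682 = 98.5148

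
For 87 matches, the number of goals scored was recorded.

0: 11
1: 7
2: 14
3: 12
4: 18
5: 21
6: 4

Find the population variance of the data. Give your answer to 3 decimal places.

Values: 0, 1, 2, 3, 4, 5, 6
n = 87, Σfx = 272, mean = 3.1264
Σfx² = 1128
Σf(x − x̄)² = Σfx² − (Σfx)²/n = 1128 − 272²/87 = 277.6092
Population variance = 277.6092 / 87 = 3.1909

3.191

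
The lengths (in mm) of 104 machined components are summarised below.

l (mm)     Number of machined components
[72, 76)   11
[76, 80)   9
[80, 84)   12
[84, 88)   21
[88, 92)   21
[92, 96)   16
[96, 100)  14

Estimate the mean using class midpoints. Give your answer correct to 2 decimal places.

Midpoints: 74, 78, 82, 86, 90, 94, 98
Σfm = 11×74 + 9×78 + 12×82 + 21×86 + 21×90 + 16×94 + 14×98 = 9072
n = Σf = 104
Mean = 9072 / 104 = 87.2308

87.23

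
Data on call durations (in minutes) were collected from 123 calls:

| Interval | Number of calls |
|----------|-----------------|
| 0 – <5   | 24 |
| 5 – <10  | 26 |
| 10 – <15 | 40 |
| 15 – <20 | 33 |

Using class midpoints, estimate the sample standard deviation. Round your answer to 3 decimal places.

Midpoints: 2.5, 7.5, 12.5, 17.5
n = 123, Σfm = 1332.5, mean = 10.8333
Σfm² = 17968.75
Σf(m − x̄)² = Σfm² − (Σfm)²/n = 17968.75 − 1332.5²/123 = 3533.3333
Sample variance = 3533.3333 / 122 = 28.9617
Standard deviation = √28.9617 = 5.3816

5.382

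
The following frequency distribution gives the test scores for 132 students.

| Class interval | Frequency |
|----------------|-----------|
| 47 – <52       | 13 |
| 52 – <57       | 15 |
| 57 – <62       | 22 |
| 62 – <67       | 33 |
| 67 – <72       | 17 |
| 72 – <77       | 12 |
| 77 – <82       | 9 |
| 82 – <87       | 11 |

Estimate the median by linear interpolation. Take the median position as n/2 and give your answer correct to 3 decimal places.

64.424

Cumulative frequencies: 13, 28, 50, 83, 100, 112, 121, 132
n = 132; position = n/2 = 66.
This falls in the class 62 – <67: L = 62, F = 50, f = 33, h = 5.
Median ≈ 62 + ((66 − 50) / 33) × 5 = 64.4242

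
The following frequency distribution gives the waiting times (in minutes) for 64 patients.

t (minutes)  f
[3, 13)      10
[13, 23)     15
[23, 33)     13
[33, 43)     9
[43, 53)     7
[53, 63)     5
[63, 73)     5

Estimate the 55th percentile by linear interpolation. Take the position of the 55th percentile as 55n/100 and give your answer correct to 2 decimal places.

Cumulative frequencies: 10, 25, 38, 47, 54, 59, 64
n = 64; position = 55n/100 = 35.2.
This falls in the class [23, 33): L = 23, F = 25, f = 13, h = 10.
55th percentile ≈ 23 + ((35.2 − 25) / 13) × 10 = 30.8462

30.85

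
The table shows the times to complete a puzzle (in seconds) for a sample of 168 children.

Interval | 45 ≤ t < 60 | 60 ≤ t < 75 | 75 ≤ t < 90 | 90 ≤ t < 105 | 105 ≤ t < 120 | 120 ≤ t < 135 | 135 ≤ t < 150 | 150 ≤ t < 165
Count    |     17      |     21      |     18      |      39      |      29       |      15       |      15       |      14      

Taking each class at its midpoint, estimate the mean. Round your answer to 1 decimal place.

Midpoints: 52.5, 67.5, 82.5, 97.5, 112.5, 127.5, 142.5, 157.5
Σfm = 17×52.5 + 21×67.5 + 18×82.5 + 39×97.5 + 29×112.5 + 15×127.5 + 15×142.5 + 14×157.5 = 17115
n = Σf = 168
Mean = 17115 / 168 = 101.8750

101.9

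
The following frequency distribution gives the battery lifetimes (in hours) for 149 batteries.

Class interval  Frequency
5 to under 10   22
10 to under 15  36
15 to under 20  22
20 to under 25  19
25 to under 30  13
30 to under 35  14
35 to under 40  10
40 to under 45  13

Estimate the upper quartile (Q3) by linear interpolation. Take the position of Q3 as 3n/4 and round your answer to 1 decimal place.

29.9

Cumulative frequencies: 22, 58, 80, 99, 112, 126, 136, 149
n = 149; position = 3n/4 = 111.75.
This falls in the class 25 to under 30: L = 25, F = 99, f = 13, h = 5.
Upper quartile ≈ 25 + ((111.75 − 99) / 13) × 5 = 29.9038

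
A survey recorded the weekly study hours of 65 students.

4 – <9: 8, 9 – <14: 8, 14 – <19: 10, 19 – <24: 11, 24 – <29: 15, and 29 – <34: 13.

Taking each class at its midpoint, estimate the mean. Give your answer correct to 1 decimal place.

Midpoints: 6.5, 11.5, 16.5, 21.5, 26.5, 31.5
Σfm = 8×6.5 + 8×11.5 + 10×16.5 + 11×21.5 + 15×26.5 + 13×31.5 = 1352.5
n = Σf = 65
Mean = 1352.5 / 65 = 20.8077

20.8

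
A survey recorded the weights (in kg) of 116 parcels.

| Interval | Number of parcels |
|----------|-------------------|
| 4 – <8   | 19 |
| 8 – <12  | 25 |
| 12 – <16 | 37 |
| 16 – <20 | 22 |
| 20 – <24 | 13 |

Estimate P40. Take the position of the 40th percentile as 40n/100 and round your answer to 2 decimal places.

Cumulative frequencies: 19, 44, 81, 103, 116
n = 116; position = 40n/100 = 46.4.
This falls in the class 12 – <16: L = 12, F = 44, f = 37, h = 4.
40th percentile ≈ 12 + ((46.4 − 44) / 37) × 4 = 12.2595

12.26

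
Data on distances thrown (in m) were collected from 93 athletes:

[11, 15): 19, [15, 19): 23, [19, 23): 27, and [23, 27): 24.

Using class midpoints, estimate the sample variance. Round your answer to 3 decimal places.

18.831

Midpoints: 13, 17, 21, 25
n = 93, Σfm = 1805, mean = 19.4086
Σfm² = 36765
Σf(m − x̄)² = Σfm² − (Σfm)²/n = 36765 − 1805²/93 = 1732.4731
Sample variance = 1732.4731 / 92 = 18.8312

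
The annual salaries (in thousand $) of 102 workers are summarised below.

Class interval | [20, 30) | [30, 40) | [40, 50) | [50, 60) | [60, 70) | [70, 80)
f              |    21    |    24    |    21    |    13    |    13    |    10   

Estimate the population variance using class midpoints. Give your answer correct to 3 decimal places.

Midpoints: 25, 35, 45, 55, 65, 75
n = 102, Σfm = 4620, mean = 45.2941
Σfm² = 235550
Σf(m − x̄)² = Σfm² − (Σfm)²/n = 235550 − 4620²/102 = 26291.1765
Population variance = 26291.1765 / 102 = 257.7566

257.757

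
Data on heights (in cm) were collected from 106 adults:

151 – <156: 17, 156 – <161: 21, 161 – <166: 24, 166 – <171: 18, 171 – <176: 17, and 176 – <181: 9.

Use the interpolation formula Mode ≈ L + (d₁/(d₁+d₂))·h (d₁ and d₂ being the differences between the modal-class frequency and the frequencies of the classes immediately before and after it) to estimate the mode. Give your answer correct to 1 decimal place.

Modal class: 161 – <166 (highest frequency 24).
d₁ = 24 − 21 = 3, d₂ = 24 − 18 = 6
Mode ≈ 161 + (3/(3+6)) × 5 = 161 + 1.6667 = 162.6667

162.7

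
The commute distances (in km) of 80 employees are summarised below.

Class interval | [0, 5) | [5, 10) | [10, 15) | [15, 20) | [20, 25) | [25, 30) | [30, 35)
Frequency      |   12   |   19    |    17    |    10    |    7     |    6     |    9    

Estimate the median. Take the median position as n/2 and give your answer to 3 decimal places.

Cumulative frequencies: 12, 31, 48, 58, 65, 71, 80
n = 80; position = n/2 = 40.
This falls in the class [10, 15): L = 10, F = 31, f = 17, h = 5.
Median ≈ 10 + ((40 − 31) / 17) × 5 = 12.6471

12.647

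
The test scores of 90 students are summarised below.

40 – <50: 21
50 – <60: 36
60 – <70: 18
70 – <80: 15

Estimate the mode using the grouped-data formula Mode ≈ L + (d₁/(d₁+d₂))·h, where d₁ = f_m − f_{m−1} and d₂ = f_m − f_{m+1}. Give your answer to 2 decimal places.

54.55

Modal class: 50 – <60 (highest frequency 36).
d₁ = 36 − 21 = 15, d₂ = 36 − 18 = 18
Mode ≈ 50 + (15/(15+18)) × 10 = 50 + 4.5455 = 54.5455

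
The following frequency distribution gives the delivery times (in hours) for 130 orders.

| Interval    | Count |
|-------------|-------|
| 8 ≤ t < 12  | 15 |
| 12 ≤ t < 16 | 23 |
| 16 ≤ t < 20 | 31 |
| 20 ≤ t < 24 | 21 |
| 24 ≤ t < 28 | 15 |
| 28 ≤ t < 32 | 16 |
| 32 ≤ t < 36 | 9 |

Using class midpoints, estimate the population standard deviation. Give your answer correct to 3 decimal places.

Midpoints: 10, 14, 18, 22, 26, 30, 34
n = 130, Σfm = 2668, mean = 20.5231
Σfm² = 61160
Σf(m − x̄)² = Σfm² − (Σfm)²/n = 61160 − 2668²/130 = 6404.4308
Population variance = 6404.4308 / 130 = 49.2649
Standard deviation = √49.2649 = 7.0189

7.019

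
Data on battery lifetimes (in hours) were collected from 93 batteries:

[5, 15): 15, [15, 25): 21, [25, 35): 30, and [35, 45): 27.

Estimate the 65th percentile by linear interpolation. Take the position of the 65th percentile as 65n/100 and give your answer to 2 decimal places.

33.15

Cumulative frequencies: 15, 36, 66, 93
n = 93; position = 65n/100 = 60.45.
This falls in the class [25, 35): L = 25, F = 36, f = 30, h = 10.
65th percentile ≈ 25 + ((60.45 − 36) / 30) × 10 = 33.1500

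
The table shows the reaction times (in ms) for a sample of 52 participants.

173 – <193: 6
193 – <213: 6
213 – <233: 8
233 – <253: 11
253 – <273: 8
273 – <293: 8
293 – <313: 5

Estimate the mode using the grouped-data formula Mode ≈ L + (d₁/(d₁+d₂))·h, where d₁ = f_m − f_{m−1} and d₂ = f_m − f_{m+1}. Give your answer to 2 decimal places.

Modal class: 233 – <253 (highest frequency 11).
d₁ = 11 − 8 = 3, d₂ = 11 − 8 = 3
Mode ≈ 233 + (3/(3+3)) × 20 = 233 + 10.0000 = 243.0000

243.00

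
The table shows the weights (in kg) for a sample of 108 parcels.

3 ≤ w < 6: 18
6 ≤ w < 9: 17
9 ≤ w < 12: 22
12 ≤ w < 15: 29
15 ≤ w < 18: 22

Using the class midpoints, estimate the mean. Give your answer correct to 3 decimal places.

Midpoints: 4.5, 7.5, 10.5, 13.5, 16.5
Σfm = 18×4.5 + 17×7.5 + 22×10.5 + 29×13.5 + 22×16.5 = 1194
n = Σf = 108
Mean = 1194 / 108 = 11.0556

11.056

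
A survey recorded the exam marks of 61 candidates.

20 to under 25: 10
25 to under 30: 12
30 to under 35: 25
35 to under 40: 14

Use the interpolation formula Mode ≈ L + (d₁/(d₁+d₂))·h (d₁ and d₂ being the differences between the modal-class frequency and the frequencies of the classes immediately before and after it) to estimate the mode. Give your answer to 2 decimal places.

32.71

Modal class: 30 to under 35 (highest frequency 25).
d₁ = 25 − 12 = 13, d₂ = 25 − 14 = 11
Mode ≈ 30 + (13/(13+11)) × 5 = 30 + 2.7083 = 32.7083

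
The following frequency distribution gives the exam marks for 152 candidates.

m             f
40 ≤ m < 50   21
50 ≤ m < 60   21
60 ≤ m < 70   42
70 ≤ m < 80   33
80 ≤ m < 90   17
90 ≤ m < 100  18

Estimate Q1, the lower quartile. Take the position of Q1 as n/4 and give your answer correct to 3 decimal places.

Cumulative frequencies: 21, 42, 84, 117, 134, 152
n = 152; position = n/4 = 38.
This falls in the class 50 ≤ m < 60: L = 50, F = 21, f = 21, h = 10.
Lower quartile ≈ 50 + ((38 − 21) / 21) × 10 = 58.0952

58.095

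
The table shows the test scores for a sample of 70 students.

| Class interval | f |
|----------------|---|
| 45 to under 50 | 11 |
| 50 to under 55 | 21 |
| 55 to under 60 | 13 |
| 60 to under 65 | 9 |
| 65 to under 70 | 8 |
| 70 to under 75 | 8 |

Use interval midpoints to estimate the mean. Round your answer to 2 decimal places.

Midpoints: 47.5, 52.5, 57.5, 62.5, 67.5, 72.5
Σfm = 11×47.5 + 21×52.5 + 13×57.5 + 9×62.5 + 8×67.5 + 8×72.5 = 4055
n = Σf = 70
Mean = 4055 / 70 = 57.9286

57.93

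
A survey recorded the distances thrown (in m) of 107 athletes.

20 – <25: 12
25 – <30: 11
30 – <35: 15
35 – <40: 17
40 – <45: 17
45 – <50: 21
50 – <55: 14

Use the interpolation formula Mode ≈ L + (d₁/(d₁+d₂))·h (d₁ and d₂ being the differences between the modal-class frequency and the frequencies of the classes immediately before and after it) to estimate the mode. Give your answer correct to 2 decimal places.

Modal class: 45 – <50 (highest frequency 21).
d₁ = 21 − 17 = 4, d₂ = 21 − 14 = 7
Mode ≈ 45 + (4/(4+7)) × 5 = 45 + 1.8182 = 46.8182

46.82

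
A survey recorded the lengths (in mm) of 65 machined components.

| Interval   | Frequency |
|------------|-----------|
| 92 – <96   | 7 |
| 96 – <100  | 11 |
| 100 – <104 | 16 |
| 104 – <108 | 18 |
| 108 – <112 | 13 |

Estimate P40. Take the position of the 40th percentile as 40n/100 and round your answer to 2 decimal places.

102.00

Cumulative frequencies: 7, 18, 34, 52, 65
n = 65; position = 40n/100 = 26.
This falls in the class 100 – <104: L = 100, F = 18, f = 16, h = 4.
40th percentile ≈ 100 + ((26 − 18) / 16) × 4 = 102.0000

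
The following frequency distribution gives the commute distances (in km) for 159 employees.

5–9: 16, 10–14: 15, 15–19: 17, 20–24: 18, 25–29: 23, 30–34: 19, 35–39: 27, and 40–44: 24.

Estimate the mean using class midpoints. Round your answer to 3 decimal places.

Midpoints: 7, 12, 17, 22, 27, 32, 37, 42
Σfm = 16×7 + 15×12 + 17×17 + 18×22 + 23×27 + 19×32 + 27×37 + 24×42 = 4213
n = Σf = 159
Mean = 4213 / 159 = 26.4969

26.497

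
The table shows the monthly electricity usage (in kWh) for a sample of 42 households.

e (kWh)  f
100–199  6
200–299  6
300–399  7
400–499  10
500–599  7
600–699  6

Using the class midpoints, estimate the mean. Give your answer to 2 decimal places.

Midpoints: 149.5, 249.5, 349.5, 449.5, 549.5, 649.5
Σfm = 6×149.5 + 6×249.5 + 7×349.5 + 10×449.5 + 7×549.5 + 6×649.5 = 17079
n = Σf = 42
Mean = 17079 / 42 = 406.6429

406.64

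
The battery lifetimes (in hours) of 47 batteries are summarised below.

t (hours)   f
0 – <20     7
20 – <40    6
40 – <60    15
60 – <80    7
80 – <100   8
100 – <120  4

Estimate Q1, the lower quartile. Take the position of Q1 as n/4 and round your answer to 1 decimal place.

Cumulative frequencies: 7, 13, 28, 35, 43, 47
n = 47; position = n/4 = 11.75.
This falls in the class 20 – <40: L = 20, F = 7, f = 6, h = 20.
Lower quartile ≈ 20 + ((11.75 − 7) / 6) × 20 = 35.8333

35.8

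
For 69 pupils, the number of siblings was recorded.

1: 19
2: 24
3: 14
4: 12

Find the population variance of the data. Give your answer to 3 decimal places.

1.098

Values: 1, 2, 3, 4
n = 69, Σfx = 157, mean = 2.2754
Σfx² = 433
Σf(x − x̄)² = Σfx² − (Σfx)²/n = 433 − 157²/69 = 75.7681
Population variance = 75.7681 / 69 = 1.0981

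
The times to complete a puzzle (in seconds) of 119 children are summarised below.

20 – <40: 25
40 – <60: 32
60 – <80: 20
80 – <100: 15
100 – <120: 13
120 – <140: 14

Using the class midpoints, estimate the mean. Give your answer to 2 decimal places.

Midpoints: 30, 50, 70, 90, 110, 130
Σfm = 25×30 + 32×50 + 20×70 + 15×90 + 13×110 + 14×130 = 8350
n = Σf = 119
Mean = 8350 / 119 = 70.1681

70.17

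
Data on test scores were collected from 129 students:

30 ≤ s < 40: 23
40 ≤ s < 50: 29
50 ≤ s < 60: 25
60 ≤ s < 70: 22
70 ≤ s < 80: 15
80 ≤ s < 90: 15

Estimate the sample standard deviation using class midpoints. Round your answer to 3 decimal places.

16.160

Midpoints: 35, 45, 55, 65, 75, 85
n = 129, Σfm = 7315, mean = 56.7054
Σfm² = 448225
Σf(m − x̄)² = Σfm² − (Σfm)²/n = 448225 − 7315²/129 = 33424.8062
Sample variance = 33424.8062 / 128 = 261.1313
Standard deviation = √261.1313 = 16.1596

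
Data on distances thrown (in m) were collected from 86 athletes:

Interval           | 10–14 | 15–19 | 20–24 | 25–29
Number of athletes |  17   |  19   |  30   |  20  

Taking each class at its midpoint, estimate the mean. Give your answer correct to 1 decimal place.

20.1

Midpoints: 12, 17, 22, 27
Σfm = 17×12 + 19×17 + 30×22 + 20×27 = 1727
n = Σf = 86
Mean = 1727 / 86 = 20.0814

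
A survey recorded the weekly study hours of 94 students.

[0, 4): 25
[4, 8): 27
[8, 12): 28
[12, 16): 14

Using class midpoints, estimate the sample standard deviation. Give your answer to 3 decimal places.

4.122

Midpoints: 2, 6, 10, 14
n = 94, Σfm = 688, mean = 7.3191
Σfm² = 6616
Σf(m − x̄)² = Σfm² − (Σfm)²/n = 6616 − 688²/94 = 1580.4255
Sample variance = 1580.4255 / 93 = 16.9938
Standard deviation = √16.9938 = 4.1224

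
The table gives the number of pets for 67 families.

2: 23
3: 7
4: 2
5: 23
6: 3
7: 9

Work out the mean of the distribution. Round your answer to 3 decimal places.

Values: 2, 3, 4, 5, 6, 7
Σfx = 23×2 + 7×3 + 2×4 + 23×5 + 3×6 + 9×7 = 271
n = Σf = 67
Mean = 271 / 67 = 4.0448

4.045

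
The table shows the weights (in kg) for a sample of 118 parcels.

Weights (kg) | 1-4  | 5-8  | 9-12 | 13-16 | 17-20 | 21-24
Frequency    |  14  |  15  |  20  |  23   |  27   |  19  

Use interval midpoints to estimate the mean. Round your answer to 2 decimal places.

13.58

Midpoints: 2.5, 6.5, 10.5, 14.5, 18.5, 22.5
Σfm = 14×2.5 + 15×6.5 + 20×10.5 + 23×14.5 + 27×18.5 + 19×22.5 = 1603
n = Σf = 118
Mean = 1603 / 118 = 13.5847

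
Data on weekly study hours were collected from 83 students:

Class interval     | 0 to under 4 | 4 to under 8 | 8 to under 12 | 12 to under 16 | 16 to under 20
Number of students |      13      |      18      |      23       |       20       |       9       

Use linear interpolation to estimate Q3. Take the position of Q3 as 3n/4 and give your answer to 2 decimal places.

Cumulative frequencies: 13, 31, 54, 74, 83
n = 83; position = 3n/4 = 62.25.
This falls in the class 12 to under 16: L = 12, F = 54, f = 20, h = 4.
Upper quartile ≈ 12 + ((62.25 − 54) / 20) × 4 = 13.6500

13.65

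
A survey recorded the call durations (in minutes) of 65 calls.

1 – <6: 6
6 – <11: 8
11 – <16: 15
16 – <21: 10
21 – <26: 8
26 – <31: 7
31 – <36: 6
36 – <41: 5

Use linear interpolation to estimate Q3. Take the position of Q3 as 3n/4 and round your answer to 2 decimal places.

Cumulative frequencies: 6, 14, 29, 39, 47, 54, 60, 65
n = 65; position = 3n/4 = 48.75.
This falls in the class 26 – <31: L = 26, F = 47, f = 7, h = 5.
Upper quartile ≈ 26 + ((48.75 − 47) / 7) × 5 = 27.2500

27.25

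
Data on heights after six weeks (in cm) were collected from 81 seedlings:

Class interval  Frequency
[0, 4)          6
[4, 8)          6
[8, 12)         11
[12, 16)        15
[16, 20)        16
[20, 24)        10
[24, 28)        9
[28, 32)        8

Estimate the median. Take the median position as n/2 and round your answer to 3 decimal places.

Cumulative frequencies: 6, 12, 23, 38, 54, 64, 73, 81
n = 81; position = n/2 = 40.5.
This falls in the class [16, 20): L = 16, F = 38, f = 16, h = 4.
Median ≈ 16 + ((40.5 − 38) / 16) × 4 = 16.6250

16.625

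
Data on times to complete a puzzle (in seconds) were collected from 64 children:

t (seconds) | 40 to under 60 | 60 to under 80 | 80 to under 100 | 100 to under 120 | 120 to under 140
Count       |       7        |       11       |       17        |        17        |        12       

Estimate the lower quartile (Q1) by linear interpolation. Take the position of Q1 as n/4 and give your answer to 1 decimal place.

76.4

Cumulative frequencies: 7, 18, 35, 52, 64
n = 64; position = n/4 = 16.
This falls in the class 60 to under 80: L = 60, F = 7, f = 11, h = 20.
Lower quartile ≈ 60 + ((16 − 7) / 11) × 20 = 76.3636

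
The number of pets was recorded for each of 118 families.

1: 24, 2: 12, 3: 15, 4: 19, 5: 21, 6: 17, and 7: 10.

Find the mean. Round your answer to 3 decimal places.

Values: 1, 2, 3, 4, 5, 6, 7
Σfx = 24×1 + 12×2 + 15×3 + 19×4 + 21×5 + 17×6 + 10×7 = 446
n = Σf = 118
Mean = 446 / 118 = 3.7797

3.780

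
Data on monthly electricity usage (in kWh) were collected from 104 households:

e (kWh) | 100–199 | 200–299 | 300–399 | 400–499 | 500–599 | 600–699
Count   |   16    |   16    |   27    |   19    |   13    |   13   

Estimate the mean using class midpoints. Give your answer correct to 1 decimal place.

Midpoints: 149.5, 249.5, 349.5, 449.5, 549.5, 649.5
Σfm = 16×149.5 + 16×249.5 + 27×349.5 + 19×449.5 + 13×549.5 + 13×649.5 = 39948
n = Σf = 104
Mean = 39948 / 104 = 384.1154

384.1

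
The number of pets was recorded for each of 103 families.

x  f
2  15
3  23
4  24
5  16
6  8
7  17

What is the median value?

4

Cumulative frequencies: 15, 38, 62, 78, 86, 103
n = 103, so the median is the value in position (n+1)/2 = 52.
Position 52 falls at value 4.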